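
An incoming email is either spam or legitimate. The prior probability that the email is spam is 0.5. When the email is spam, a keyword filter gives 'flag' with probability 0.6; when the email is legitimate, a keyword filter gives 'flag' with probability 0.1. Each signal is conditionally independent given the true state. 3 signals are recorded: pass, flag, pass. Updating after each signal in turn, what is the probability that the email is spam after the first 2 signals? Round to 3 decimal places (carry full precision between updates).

0.727

After 'pass': P(spam) = 0.4·0.5000 / (0.4·0.5000 + 0.9·0.5000) ≈ 0.3077
After 'flag': P(spam) = 0.6·0.3077 / (0.6·0.3077 + 0.1·0.6923) ≈ 0.7273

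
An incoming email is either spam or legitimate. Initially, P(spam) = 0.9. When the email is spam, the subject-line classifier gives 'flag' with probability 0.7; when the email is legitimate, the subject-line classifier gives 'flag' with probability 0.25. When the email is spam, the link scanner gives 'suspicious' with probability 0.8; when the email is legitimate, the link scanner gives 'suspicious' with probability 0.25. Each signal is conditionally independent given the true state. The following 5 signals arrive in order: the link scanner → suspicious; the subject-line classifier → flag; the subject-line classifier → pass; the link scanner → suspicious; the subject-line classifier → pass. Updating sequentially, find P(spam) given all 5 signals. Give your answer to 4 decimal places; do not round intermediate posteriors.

0.9764

Each posterior becomes the prior for the next update.
After the link scanner='suspicious': P(spam) = 0.8·0.9000 / (0.8·0.9000 + 0.25·0.1000) ≈ 0.9664
After the subject-line classifier='flag': P(spam) = 0.7·0.9664 / (0.7·0.9664 + 0.25·0.0336) ≈ 0.9878
After the subject-line classifier='pass': P(spam) = 0.3·0.9878 / (0.3·0.9878 + 0.75·0.0122) ≈ 0.9699
After the link scanner='suspicious': P(spam) = 0.8·0.9699 / (0.8·0.9699 + 0.25·0.0301) ≈ 0.9904
After the subject-line classifier='pass': P(spam) = 0.3·0.9904 / (0.3·0.9904 + 0.75·0.0096) ≈ 0.9764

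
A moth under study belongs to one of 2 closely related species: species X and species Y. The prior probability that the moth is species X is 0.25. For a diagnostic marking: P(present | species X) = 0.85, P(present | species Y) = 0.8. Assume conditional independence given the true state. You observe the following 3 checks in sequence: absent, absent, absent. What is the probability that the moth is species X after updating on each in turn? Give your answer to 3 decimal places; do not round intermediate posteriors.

0.123

After 'absent': P(species X) = 0.15·0.2500 / (0.15·0.2500 + 0.2·0.7500) ≈ 0.2000
After 'absent': P(species X) = 0.15·0.2000 / (0.15·0.2000 + 0.2·0.8000) ≈ 0.1579
After 'absent': P(species X) = 0.15·0.1579 / (0.15·0.1579 + 0.2·0.8421) ≈ 0.1233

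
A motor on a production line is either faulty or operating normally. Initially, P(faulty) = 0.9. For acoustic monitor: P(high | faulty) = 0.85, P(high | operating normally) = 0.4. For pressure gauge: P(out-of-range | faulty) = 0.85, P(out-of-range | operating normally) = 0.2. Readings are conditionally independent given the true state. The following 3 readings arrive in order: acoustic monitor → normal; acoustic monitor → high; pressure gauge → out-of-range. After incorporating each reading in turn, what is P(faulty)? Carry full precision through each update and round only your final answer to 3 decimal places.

0.953

After acoustic monitor='normal': P(faulty) = 0.15·0.9000 / (0.15·0.9000 + 0.6·0.1000) ≈ 0.6923
After acoustic monitor='high': P(faulty) = 0.85·0.6923 / (0.85·0.6923 + 0.4·0.3077) ≈ 0.8270
After pressure gauge='out-of-range': P(faulty) = 0.85·0.8270 / (0.85·0.8270 + 0.2·0.1730) ≈ 0.9531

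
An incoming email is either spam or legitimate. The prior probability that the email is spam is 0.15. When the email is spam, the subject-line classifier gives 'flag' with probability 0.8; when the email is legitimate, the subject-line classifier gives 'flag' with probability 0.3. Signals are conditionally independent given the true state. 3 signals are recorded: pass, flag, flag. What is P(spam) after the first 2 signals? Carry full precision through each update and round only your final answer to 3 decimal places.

After 'pass': P(spam) = 0.2·0.1500 / (0.2·0.1500 + 0.7·0.8500) ≈ 0.0480
After 'flag': P(spam) = 0.8·0.0480 / (0.8·0.0480 + 0.3·0.9520) ≈ 0.1185

0.119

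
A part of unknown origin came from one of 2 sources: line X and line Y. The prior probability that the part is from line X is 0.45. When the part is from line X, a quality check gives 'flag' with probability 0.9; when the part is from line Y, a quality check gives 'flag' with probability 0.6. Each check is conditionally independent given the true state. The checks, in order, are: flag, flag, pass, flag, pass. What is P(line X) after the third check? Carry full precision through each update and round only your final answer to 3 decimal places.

0.315

Each posterior becomes the prior for the next update.
After 'flag': P(line X) = 0.9·0.4500 / (0.9·0.4500 + 0.6·0.5500) ≈ 0.5510
After 'flag': P(line X) = 0.9·0.5510 / (0.9·0.5510 + 0.6·0.4490) ≈ 0.6480
After 'pass': P(line X) = 0.1·0.6480 / (0.1·0.6480 + 0.4·0.3520) ≈ 0.3152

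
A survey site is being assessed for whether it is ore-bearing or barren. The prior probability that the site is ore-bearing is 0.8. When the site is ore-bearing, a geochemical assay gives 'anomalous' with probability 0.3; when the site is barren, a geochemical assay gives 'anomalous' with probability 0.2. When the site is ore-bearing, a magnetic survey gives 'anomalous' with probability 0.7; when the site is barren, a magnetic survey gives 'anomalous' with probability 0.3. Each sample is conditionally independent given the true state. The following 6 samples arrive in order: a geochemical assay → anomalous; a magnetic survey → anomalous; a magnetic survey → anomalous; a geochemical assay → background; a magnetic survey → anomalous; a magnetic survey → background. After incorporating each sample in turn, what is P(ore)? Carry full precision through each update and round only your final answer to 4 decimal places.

Each posterior becomes the prior for the next update.
After a geochemical assay='anomalous': P(ore) = 0.3·0.8000 / (0.3·0.8000 + 0.2·0.2000) ≈ 0.8571
After a magnetic survey='anomalous': P(ore) = 0.7·0.8571 / (0.7·0.8571 + 0.3·0.1429) ≈ 0.9333
After a magnetic survey='anomalous': P(ore) = 0.7·0.9333 / (0.7·0.9333 + 0.3·0.0667) ≈ 0.9703
After a geochemical assay='background': P(ore) = 0.7·0.9703 / (0.7·0.9703 + 0.8·0.0297) ≈ 0.9662
After a magnetic survey='anomalous': P(ore) = 0.7·0.9662 / (0.7·0.9662 + 0.3·0.0338) ≈ 0.9852
After a magnetic survey='background': P(ore) = 0.3·0.9852 / (0.3·0.9852 + 0.7·0.0148) ≈ 0.9662

0.9662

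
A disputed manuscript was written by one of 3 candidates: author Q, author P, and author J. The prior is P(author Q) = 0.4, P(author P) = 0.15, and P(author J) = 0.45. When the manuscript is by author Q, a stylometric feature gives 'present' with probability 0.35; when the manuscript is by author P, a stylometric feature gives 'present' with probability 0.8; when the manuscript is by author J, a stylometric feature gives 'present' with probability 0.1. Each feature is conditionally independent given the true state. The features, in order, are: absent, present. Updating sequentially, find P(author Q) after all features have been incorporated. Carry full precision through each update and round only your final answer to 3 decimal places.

Each posterior becomes the prior for the next update.
After 'absent': normaliser = 0.65·0.4000 + 0.2·0.1500 + 0.9·0.4500; P(author Q) ≈ 0.3741, P(author P) ≈ 0.0432, P(author J) ≈ 0.5827
After 'present': normaliser = 0.35·0.3741 + 0.8·0.0432 + 0.1·0.5827; P(author Q) ≈ 0.5852, P(author P) ≈ 0.1543, P(author J) ≈ 0.2605

0.585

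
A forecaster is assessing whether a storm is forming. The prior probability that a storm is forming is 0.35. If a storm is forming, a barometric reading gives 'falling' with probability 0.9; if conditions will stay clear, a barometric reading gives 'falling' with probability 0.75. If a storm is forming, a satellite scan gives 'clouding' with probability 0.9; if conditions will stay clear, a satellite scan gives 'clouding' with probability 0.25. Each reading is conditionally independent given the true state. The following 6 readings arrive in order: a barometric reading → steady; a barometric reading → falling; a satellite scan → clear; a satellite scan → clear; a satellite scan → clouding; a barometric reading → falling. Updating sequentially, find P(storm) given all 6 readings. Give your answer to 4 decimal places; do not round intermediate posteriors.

After a barometric reading='steady': P(storm) = 0.1·0.3500 / (0.1·0.3500 + 0.25·0.6500) ≈ 0.1772
After a barometric reading='falling': P(storm) = 0.9·0.1772 / (0.9·0.1772 + 0.75·0.8228) ≈ 0.2054
After a satellite scan='clear': P(storm) = 0.1·0.2054 / (0.1·0.2054 + 0.75·0.7946) ≈ 0.0333
After a satellite scan='clear': P(storm) = 0.1·0.0333 / (0.1·0.0333 + 0.75·0.9667) ≈ 0.0046
After a satellite scan='clouding': P(storm) = 0.9·0.0046 / (0.9·0.0046 + 0.25·0.9954) ≈ 0.0163
After a barometric reading='falling': P(storm) = 0.9·0.0163 / (0.9·0.0163 + 0.75·0.9837) ≈ 0.0195

0.0195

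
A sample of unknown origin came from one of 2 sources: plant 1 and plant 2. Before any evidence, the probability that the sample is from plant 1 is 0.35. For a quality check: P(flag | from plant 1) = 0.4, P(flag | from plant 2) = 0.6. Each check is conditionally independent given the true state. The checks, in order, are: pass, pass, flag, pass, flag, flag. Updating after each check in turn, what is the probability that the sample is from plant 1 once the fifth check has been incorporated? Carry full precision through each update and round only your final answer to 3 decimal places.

After 'pass': P(plant 1) = 0.6·0.3500 / (0.6·0.3500 + 0.4·0.6500) ≈ 0.4468
After 'pass': P(plant 1) = 0.6·0.4468 / (0.6·0.4468 + 0.4·0.5532) ≈ 0.5478
After 'flag': P(plant 1) = 0.4·0.5478 / (0.4·0.5478 + 0.6·0.4522) ≈ 0.4468
After 'pass': P(plant 1) = 0.6·0.4468 / (0.6·0.4468 + 0.4·0.5532) ≈ 0.5478
After 'flag': P(plant 1) = 0.4·0.5478 / (0.4·0.5478 + 0.6·0.4522) ≈ 0.4468

0.447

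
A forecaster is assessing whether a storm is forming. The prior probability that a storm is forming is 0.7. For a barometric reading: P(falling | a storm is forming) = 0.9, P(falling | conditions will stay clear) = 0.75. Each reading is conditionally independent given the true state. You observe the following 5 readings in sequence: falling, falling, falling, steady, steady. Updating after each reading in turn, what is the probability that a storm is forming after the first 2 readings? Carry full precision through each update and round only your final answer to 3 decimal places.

0.771

Each posterior becomes the prior for the next update.
After 'falling': P(storm) = 0.9·0.7000 / (0.9·0.7000 + 0.75·0.3000) ≈ 0.7368
After 'falling': P(storm) = 0.9·0.7368 / (0.9·0.7368 + 0.75·0.2632) ≈ 0.7706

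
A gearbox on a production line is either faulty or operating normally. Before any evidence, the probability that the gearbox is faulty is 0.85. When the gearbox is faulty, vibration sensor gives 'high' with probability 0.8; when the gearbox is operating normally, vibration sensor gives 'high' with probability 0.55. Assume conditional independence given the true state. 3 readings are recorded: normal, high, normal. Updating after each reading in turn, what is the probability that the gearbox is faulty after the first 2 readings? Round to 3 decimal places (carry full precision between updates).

After 'normal': P(faulty) = 0.2·0.8500 / (0.2·0.8500 + 0.45·0.1500) ≈ 0.7158
After 'high': P(faulty) = 0.8·0.7158 / (0.8·0.7158 + 0.55·0.2842) ≈ 0.7856

0.786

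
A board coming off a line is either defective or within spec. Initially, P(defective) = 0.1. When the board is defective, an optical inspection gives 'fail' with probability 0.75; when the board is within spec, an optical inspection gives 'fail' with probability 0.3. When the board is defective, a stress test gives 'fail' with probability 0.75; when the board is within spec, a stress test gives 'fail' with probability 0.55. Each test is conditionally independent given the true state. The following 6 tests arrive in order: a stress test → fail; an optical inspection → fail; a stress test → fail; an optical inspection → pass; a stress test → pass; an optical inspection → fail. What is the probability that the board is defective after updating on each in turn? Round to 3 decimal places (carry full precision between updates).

After a stress test='fail': P(defective) = 0.75·0.1000 / (0.75·0.1000 + 0.55·0.9000) ≈ 0.1316
After an optical inspection='fail': P(defective) = 0.75·0.1316 / (0.75·0.1316 + 0.3·0.8684) ≈ 0.2747
After a stress test='fail': P(defective) = 0.75·0.2747 / (0.75·0.2747 + 0.55·0.7253) ≈ 0.3406
After an optical inspection='pass': P(defective) = 0.25·0.3406 / (0.25·0.3406 + 0.7·0.6594) ≈ 0.1557
After a stress test='pass': P(defective) = 0.25·0.1557 / (0.25·0.1557 + 0.45·0.8443) ≈ 0.0930
After an optical inspection='fail': P(defective) = 0.75·0.0930 / (0.75·0.0930 + 0.3·0.9070) ≈ 0.2040

0.204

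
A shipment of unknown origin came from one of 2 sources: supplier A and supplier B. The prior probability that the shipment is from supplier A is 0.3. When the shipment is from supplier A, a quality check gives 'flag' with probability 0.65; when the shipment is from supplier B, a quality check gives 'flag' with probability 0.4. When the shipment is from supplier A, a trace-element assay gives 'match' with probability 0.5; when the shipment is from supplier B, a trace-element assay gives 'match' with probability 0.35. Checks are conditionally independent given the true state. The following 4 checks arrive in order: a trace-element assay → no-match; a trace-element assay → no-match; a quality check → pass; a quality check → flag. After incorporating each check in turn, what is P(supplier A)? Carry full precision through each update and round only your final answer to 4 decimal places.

0.1938

After a trace-element assay='no-match': P(supplier A) = 0.5·0.3000 / (0.5·0.3000 + 0.65·0.7000) ≈ 0.2479
After a trace-element assay='no-match': P(supplier A) = 0.5·0.2479 / (0.5·0.2479 + 0.65·0.7521) ≈ 0.2023
After a quality check='pass': P(supplier A) = 0.35·0.2023 / (0.35·0.2023 + 0.6·0.7977) ≈ 0.1289
After a quality check='flag': P(supplier A) = 0.65·0.1289 / (0.65·0.1289 + 0.4·0.8711) ≈ 0.1938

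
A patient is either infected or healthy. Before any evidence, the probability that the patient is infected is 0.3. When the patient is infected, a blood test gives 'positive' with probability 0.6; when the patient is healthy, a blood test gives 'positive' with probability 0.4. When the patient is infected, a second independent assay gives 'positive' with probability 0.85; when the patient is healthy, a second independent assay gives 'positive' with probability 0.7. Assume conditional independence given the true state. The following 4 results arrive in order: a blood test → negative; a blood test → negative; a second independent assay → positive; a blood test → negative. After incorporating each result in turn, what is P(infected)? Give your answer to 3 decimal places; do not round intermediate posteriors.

0.134

Apply Bayes' rule sequentially, carrying P(infected) forward.
After a blood test='negative': P(infected) = 0.4·0.3000 / (0.4·0.3000 + 0.6·0.7000) ≈ 0.2222
After a blood test='negative': P(infected) = 0.4·0.2222 / (0.4·0.2222 + 0.6·0.7778) ≈ 0.1600
After a second independent assay='positive': P(infected) = 0.85·0.1600 / (0.85·0.1600 + 0.7·0.8400) ≈ 0.1878
After a blood test='negative': P(infected) = 0.4·0.1878 / (0.4·0.1878 + 0.6·0.8122) ≈ 0.1336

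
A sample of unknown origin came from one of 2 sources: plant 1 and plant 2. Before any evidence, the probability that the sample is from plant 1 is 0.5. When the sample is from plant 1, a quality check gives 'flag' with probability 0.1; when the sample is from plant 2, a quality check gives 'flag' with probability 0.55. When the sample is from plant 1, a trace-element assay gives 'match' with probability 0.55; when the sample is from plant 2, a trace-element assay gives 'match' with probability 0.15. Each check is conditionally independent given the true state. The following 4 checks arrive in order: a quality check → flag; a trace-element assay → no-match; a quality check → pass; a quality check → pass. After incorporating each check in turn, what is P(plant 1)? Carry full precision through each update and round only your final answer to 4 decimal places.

0.2780

After a quality check='flag': P(plant 1) = 0.1·0.5000 / (0.1·0.5000 + 0.55·0.5000) ≈ 0.1538
After a trace-element assay='no-match': P(plant 1) = 0.45·0.1538 / (0.45·0.1538 + 0.85·0.8462) ≈ 0.0878
After a quality check='pass': P(plant 1) = 0.9·0.0878 / (0.9·0.0878 + 0.45·0.9122) ≈ 0.1614
After a quality check='pass': P(plant 1) = 0.9·0.1614 / (0.9·0.1614 + 0.45·0.8386) ≈ 0.2780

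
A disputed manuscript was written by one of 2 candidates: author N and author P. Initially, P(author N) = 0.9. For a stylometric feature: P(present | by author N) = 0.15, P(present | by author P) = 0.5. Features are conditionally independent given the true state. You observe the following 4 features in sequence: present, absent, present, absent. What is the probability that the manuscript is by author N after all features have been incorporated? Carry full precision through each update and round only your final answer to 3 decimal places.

After 'present': P(author N) = 0.15·0.9000 / (0.15·0.9000 + 0.5·0.1000) ≈ 0.7297
After 'absent': P(author N) = 0.85·0.7297 / (0.85·0.7297 + 0.5·0.2703) ≈ 0.8211
After 'present': P(author N) = 0.15·0.8211 / (0.15·0.8211 + 0.5·0.1789) ≈ 0.5793
After 'absent': P(author N) = 0.85·0.5793 / (0.85·0.5793 + 0.5·0.4207) ≈ 0.7007

0.701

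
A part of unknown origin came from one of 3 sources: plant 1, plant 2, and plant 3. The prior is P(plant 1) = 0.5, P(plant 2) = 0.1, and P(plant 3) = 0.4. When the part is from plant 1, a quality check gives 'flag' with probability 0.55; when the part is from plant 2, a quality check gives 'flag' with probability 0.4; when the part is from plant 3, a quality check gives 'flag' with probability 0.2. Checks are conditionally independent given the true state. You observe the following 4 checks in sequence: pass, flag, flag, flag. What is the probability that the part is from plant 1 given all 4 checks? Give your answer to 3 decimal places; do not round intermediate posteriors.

After 'pass': normaliser = 0.45·0.5000 + 0.6·0.1000 + 0.8·0.4000; P(plant 1) ≈ 0.3719, P(plant 2) ≈ 0.0992, P(plant 3) ≈ 0.5289
After 'flag': normaliser = 0.55·0.3719 + 0.4·0.0992 + 0.2·0.5289; P(plant 1) ≈ 0.5844, P(plant 2) ≈ 0.1133, P(plant 3) ≈ 0.3022
After 'flag': normaliser = 0.55·0.5844 + 0.4·0.1133 + 0.2·0.3022; P(plant 1) ≈ 0.7524, P(plant 2) ≈ 0.1061, P(plant 3) ≈ 0.1415
After 'flag': normaliser = 0.55·0.7524 + 0.4·0.1061 + 0.2·0.1415; P(plant 1) ≈ 0.8540, P(plant 2) ≈ 0.0876, P(plant 3) ≈ 0.0584

0.854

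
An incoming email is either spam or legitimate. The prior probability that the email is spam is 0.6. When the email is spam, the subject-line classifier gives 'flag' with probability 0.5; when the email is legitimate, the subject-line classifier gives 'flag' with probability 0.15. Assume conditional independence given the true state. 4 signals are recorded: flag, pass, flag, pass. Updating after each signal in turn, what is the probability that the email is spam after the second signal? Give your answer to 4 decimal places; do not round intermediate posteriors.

Each posterior becomes the prior for the next update.
After 'flag': P(spam) = 0.5·0.6000 / (0.5·0.6000 + 0.15·0.4000) ≈ 0.8333
After 'pass': P(spam) = 0.5·0.8333 / (0.5·0.8333 + 0.85·0.1667) ≈ 0.7463

0.7463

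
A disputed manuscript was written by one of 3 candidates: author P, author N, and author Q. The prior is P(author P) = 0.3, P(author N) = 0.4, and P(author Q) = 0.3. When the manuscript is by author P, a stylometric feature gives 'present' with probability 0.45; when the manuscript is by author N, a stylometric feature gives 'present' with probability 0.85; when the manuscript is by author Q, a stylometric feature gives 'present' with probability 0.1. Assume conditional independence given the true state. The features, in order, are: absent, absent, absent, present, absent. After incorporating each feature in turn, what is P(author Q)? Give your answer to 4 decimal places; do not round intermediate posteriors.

0.6111

After 'absent': normaliser = 0.55·0.3000 + 0.15·0.4000 + 0.9·0.3000; P(author P) ≈ 0.3333, P(author N) ≈ 0.1212, P(author Q) ≈ 0.5455
After 'absent': normaliser = 0.55·0.3333 + 0.15·0.1212 + 0.9·0.5455; P(author P) ≈ 0.2648, P(author N) ≈ 0.0263, P(author Q) ≈ 0.7090
After 'absent': normaliser = 0.55·0.2648 + 0.15·0.0263 + 0.9·0.7090; P(author P) ≈ 0.1849, P(author N) ≈ 0.0050, P(author Q) ≈ 0.8101
After 'present': normaliser = 0.45·0.1849 + 0.85·0.0050 + 0.1·0.8101; P(author P) ≈ 0.4939, P(author N) ≈ 0.0252, P(author Q) ≈ 0.4809
After 'absent': normaliser = 0.55·0.4939 + 0.15·0.0252 + 0.9·0.4809; P(author P) ≈ 0.3835, P(author N) ≈ 0.0053, P(author Q) ≈ 0.6111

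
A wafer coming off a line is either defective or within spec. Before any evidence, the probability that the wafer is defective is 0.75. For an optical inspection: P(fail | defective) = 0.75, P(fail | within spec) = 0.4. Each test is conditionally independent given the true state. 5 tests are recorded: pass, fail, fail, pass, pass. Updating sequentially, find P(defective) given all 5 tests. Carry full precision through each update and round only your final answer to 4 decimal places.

After 'pass': P(defective) = 0.25·0.7500 / (0.25·0.7500 + 0.6·0.2500) ≈ 0.5556
After 'fail': P(defective) = 0.75·0.5556 / (0.75·0.5556 + 0.4·0.4444) ≈ 0.7009
After 'fail': P(defective) = 0.75·0.7009 / (0.75·0.7009 + 0.4·0.2991) ≈ 0.8146
After 'pass': P(defective) = 0.25·0.8146 / (0.25·0.8146 + 0.6·0.1854) ≈ 0.6468
After 'pass': P(defective) = 0.25·0.6468 / (0.25·0.6468 + 0.6·0.3532) ≈ 0.4328

0.4328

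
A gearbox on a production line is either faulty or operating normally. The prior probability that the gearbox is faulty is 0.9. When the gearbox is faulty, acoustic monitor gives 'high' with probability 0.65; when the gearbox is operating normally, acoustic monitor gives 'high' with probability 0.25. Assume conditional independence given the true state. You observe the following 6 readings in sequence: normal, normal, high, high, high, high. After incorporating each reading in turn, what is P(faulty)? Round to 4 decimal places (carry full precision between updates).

After 'normal': P(faulty) = 0.35·0.9000 / (0.35·0.9000 + 0.75·0.1000) ≈ 0.8077
After 'normal': P(faulty) = 0.35·0.8077 / (0.35·0.8077 + 0.75·0.1923) ≈ 0.6622
After 'high': P(faulty) = 0.65·0.6622 / (0.65·0.6622 + 0.25·0.3378) ≈ 0.8360
After 'high': P(faulty) = 0.65·0.8360 / (0.65·0.8360 + 0.25·0.1640) ≈ 0.9298
After 'high': P(faulty) = 0.65·0.9298 / (0.65·0.9298 + 0.25·0.0702) ≈ 0.9718
After 'high': P(faulty) = 0.65·0.9718 / (0.65·0.9718 + 0.25·0.0282) ≈ 0.9890

0.9890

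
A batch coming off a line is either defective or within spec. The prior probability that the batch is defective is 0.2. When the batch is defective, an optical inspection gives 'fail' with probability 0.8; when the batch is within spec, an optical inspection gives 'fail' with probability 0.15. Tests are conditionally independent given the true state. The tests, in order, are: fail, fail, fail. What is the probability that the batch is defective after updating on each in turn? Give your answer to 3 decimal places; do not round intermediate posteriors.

0.974

After 'fail': P(defective) = 0.8·0.2000 / (0.8·0.2000 + 0.15·0.8000) ≈ 0.5714
After 'fail': P(defective) = 0.8·0.5714 / (0.8·0.5714 + 0.15·0.4286) ≈ 0.8767
After 'fail': P(defective) = 0.8·0.8767 / (0.8·0.8767 + 0.15·0.1233) ≈ 0.9743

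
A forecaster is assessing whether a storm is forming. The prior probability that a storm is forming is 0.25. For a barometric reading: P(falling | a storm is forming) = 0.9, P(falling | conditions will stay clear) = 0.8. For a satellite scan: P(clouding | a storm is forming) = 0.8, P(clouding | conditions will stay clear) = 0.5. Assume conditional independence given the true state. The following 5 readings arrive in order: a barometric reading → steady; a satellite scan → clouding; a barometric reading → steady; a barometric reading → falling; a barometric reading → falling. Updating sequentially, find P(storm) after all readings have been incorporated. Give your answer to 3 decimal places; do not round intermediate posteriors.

0.144

After a barometric reading='steady': P(storm) = 0.1·0.2500 / (0.1·0.2500 + 0.2·0.7500) ≈ 0.1429
After a satellite scan='clouding': P(storm) = 0.8·0.1429 / (0.8·0.1429 + 0.5·0.8571) ≈ 0.2105
After a barometric reading='steady': P(storm) = 0.1·0.2105 / (0.1·0.2105 + 0.2·0.7895) ≈ 0.1176
After a barometric reading='falling': P(storm) = 0.9·0.1176 / (0.9·0.1176 + 0.8·0.8824) ≈ 0.1304
After a barometric reading='falling': P(storm) = 0.9·0.1304 / (0.9·0.1304 + 0.8·0.8696) ≈ 0.1444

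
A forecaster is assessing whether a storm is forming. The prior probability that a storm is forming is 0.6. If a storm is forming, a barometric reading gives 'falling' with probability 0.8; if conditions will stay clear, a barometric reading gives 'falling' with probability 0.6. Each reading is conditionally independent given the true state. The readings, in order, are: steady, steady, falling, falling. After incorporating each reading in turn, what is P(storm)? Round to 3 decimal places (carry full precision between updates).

0.400

Each posterior becomes the prior for the next update.
After 'steady': P(storm) = 0.2·0.6000 / (0.2·0.6000 + 0.4·0.4000) ≈ 0.4286
After 'steady': P(storm) = 0.2·0.4286 / (0.2·0.4286 + 0.4·0.5714) ≈ 0.2727
After 'falling': P(storm) = 0.8·0.2727 / (0.8·0.2727 + 0.6·0.7273) ≈ 0.3333
After 'falling': P(storm) = 0.8·0.3333 / (0.8·0.3333 + 0.6·0.6667) ≈ 0.4000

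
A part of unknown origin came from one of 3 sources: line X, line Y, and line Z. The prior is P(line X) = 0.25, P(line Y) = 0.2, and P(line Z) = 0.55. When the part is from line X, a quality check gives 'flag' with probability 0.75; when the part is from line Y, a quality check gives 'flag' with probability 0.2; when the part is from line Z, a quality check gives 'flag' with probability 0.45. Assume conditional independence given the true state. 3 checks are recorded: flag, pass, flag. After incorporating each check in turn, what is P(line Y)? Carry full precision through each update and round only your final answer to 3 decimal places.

Each posterior becomes the prior for the next update.
After 'flag': normaliser = 0.75·0.2500 + 0.2·0.2000 + 0.45·0.5500; P(line X) ≈ 0.3947, P(line Y) ≈ 0.0842, P(line Z) ≈ 0.5211
After 'pass': normaliser = 0.25·0.3947 + 0.8·0.0842 + 0.55·0.5211; P(line X) ≈ 0.2180, P(line Y) ≈ 0.1488, P(line Z) ≈ 0.6331
After 'flag': normaliser = 0.75·0.2180 + 0.2·0.1488 + 0.45·0.6331; P(line X) ≈ 0.3419, P(line Y) ≈ 0.0622, P(line Z) ≈ 0.5958

0.062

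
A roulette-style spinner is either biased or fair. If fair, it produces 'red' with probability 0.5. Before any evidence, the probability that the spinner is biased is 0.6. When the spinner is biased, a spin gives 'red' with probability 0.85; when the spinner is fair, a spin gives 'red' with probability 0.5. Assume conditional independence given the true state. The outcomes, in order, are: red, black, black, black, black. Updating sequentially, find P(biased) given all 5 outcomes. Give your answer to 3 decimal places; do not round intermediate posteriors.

0.020

After 'red': P(biased) = 0.85·0.6000 / (0.85·0.6000 + 0.5·0.4000) ≈ 0.7183
After 'black': P(biased) = 0.15·0.7183 / (0.15·0.7183 + 0.5·0.2817) ≈ 0.4334
After 'black': P(biased) = 0.15·0.4334 / (0.15·0.4334 + 0.5·0.5666) ≈ 0.1867
After 'black': P(biased) = 0.15·0.1867 / (0.15·0.1867 + 0.5·0.8133) ≈ 0.0644
After 'black': P(biased) = 0.15·0.0644 / (0.15·0.0644 + 0.5·0.9356) ≈ 0.0202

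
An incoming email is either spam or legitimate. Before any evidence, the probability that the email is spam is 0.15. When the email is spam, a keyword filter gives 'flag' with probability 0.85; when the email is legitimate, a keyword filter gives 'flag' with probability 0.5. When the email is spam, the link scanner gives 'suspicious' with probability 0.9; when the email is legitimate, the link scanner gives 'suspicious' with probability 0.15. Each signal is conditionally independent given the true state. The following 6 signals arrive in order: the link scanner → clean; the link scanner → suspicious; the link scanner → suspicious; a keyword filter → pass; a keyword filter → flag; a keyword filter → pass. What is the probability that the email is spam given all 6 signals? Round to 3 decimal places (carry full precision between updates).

0.103

After the link scanner='clean': P(spam) = 0.1·0.1500 / (0.1·0.1500 + 0.85·0.8500) ≈ 0.0203
After the link scanner='suspicious': P(spam) = 0.9·0.0203 / (0.9·0.0203 + 0.15·0.9797) ≈ 0.1108
After the link scanner='suspicious': P(spam) = 0.9·0.1108 / (0.9·0.1108 + 0.15·0.8892) ≈ 0.4277
After a keyword filter='pass': P(spam) = 0.15·0.4277 / (0.15·0.4277 + 0.5·0.5723) ≈ 0.1832
After a keyword filter='flag': P(spam) = 0.85·0.1832 / (0.85·0.1832 + 0.5·0.8168) ≈ 0.2760
After a keyword filter='pass': P(spam) = 0.15·0.2760 / (0.15·0.2760 + 0.5·0.7240) ≈ 0.1026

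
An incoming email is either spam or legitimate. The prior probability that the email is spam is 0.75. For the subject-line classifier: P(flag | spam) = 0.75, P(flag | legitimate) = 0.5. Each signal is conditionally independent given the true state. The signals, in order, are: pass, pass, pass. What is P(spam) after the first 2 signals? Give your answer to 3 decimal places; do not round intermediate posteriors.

After 'pass': P(spam) = 0.25·0.7500 / (0.25·0.7500 + 0.5·0.2500) ≈ 0.6000
After 'pass': P(spam) = 0.25·0.6000 / (0.25·0.6000 + 0.5·0.4000) ≈ 0.4286

0.429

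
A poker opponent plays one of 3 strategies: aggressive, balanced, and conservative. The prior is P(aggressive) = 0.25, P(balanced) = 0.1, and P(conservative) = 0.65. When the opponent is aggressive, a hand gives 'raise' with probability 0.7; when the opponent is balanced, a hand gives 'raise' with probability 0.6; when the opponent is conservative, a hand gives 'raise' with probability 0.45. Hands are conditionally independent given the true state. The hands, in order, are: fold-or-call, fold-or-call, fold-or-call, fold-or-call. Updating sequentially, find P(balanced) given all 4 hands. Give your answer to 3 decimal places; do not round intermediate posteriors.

After 'fold-or-call': normaliser = 0.3·0.2500 + 0.4·0.1000 + 0.55·0.6500; P(aggressive) ≈ 0.1587, P(balanced) ≈ 0.0847, P(conservative) ≈ 0.7566
After 'fold-or-call': normaliser = 0.3·0.1587 + 0.4·0.0847 + 0.55·0.7566; P(aggressive) ≈ 0.0957, P(balanced) ≈ 0.0680, P(conservative) ≈ 0.8363
After 'fold-or-call': normaliser = 0.3·0.0957 + 0.4·0.0680 + 0.55·0.8363; P(aggressive) ≈ 0.0557, P(balanced) ≈ 0.0528, P(conservative) ≈ 0.8916
After 'fold-or-call': normaliser = 0.3·0.0557 + 0.4·0.0528 + 0.55·0.8916; P(aggressive) ≈ 0.0316, P(balanced) ≈ 0.0400, P(conservative) ≈ 0.9284

0.040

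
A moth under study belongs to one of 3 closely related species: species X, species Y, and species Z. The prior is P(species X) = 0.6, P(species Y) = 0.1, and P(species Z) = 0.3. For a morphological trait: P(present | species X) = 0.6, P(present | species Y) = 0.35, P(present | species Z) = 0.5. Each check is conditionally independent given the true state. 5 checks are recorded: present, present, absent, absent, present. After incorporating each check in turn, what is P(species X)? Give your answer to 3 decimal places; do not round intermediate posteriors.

Each posterior becomes the prior for the next update.
After 'present': normaliser = 0.6·0.6000 + 0.35·0.1000 + 0.5·0.3000; P(species X) ≈ 0.6606, P(species Y) ≈ 0.0642, P(species Z) ≈ 0.2752
After 'present': normaliser = 0.6·0.6606 + 0.35·0.0642 + 0.5·0.2752; P(species X) ≈ 0.7123, P(species Y) ≈ 0.0404, P(species Z) ≈ 0.2473
After 'absent': normaliser = 0.4·0.7123 + 0.65·0.0404 + 0.5·0.2473; P(species X) ≈ 0.6552, P(species Y) ≈ 0.0604, P(species Z) ≈ 0.2844
After 'absent': normaliser = 0.4·0.6552 + 0.65·0.0604 + 0.5·0.2844; P(species X) ≈ 0.5909, P(species Y) ≈ 0.0885, P(species Z) ≈ 0.3206
After 'present': normaliser = 0.6·0.5909 + 0.35·0.0885 + 0.5·0.3206; P(species X) ≈ 0.6496, P(species Y) ≈ 0.0567, P(species Z) ≈ 0.2937

0.650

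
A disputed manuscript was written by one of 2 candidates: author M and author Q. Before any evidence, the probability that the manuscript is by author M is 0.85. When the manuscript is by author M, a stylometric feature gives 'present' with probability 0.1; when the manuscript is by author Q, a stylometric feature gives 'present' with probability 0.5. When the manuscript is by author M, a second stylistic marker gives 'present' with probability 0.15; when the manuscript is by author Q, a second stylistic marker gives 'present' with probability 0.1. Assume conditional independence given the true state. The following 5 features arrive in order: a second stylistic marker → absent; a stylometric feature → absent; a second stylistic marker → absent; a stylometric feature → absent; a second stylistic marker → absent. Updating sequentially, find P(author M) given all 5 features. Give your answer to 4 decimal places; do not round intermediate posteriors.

0.9393

After a second stylistic marker='absent': P(author M) = 0.85·0.8500 / (0.85·0.8500 + 0.9·0.1500) ≈ 0.8426
After a stylometric feature='absent': P(author M) = 0.9·0.8426 / (0.9·0.8426 + 0.5·0.1574) ≈ 0.9060
After a second stylistic marker='absent': P(author M) = 0.85·0.9060 / (0.85·0.9060 + 0.9·0.0940) ≈ 0.9010
After a stylometric feature='absent': P(author M) = 0.9·0.9010 / (0.9·0.9010 + 0.5·0.0990) ≈ 0.9425
After a second stylistic marker='absent': P(author M) = 0.85·0.9425 / (0.85·0.9425 + 0.9·0.0575) ≈ 0.9393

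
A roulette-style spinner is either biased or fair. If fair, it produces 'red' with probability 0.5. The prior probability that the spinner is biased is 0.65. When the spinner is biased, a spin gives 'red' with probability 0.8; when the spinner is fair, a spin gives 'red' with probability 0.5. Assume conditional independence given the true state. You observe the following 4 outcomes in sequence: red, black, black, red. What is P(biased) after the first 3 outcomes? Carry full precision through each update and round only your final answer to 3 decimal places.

After 'red': P(biased) = 0.8·0.6500 / (0.8·0.6500 + 0.5·0.3500) ≈ 0.7482
After 'black': P(biased) = 0.2·0.7482 / (0.2·0.7482 + 0.5·0.2518) ≈ 0.5431
After 'black': P(biased) = 0.2·0.5431 / (0.2·0.5431 + 0.5·0.4569) ≈ 0.3222

0.322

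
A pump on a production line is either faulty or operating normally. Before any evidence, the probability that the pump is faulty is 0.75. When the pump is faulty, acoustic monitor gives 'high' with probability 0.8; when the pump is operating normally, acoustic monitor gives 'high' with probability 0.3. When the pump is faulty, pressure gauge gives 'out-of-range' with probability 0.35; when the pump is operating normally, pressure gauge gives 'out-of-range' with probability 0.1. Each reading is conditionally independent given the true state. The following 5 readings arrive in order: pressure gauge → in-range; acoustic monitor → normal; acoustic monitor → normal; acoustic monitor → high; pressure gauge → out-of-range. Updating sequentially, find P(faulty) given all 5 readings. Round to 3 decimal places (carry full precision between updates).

0.623

After pressure gauge='in-range': P(faulty) = 0.65·0.7500 / (0.65·0.7500 + 0.9·0.2500) ≈ 0.6842
After acoustic monitor='normal': P(faulty) = 0.2·0.6842 / (0.2·0.6842 + 0.7·0.3158) ≈ 0.3824
After acoustic monitor='normal': P(faulty) = 0.2·0.3824 / (0.2·0.3824 + 0.7·0.6176) ≈ 0.1503
After acoustic monitor='high': P(faulty) = 0.8·0.1503 / (0.8·0.1503 + 0.3·0.8497) ≈ 0.3205
After pressure gauge='out-of-range': P(faulty) = 0.35·0.3205 / (0.35·0.3205 + 0.1·0.6795) ≈ 0.6228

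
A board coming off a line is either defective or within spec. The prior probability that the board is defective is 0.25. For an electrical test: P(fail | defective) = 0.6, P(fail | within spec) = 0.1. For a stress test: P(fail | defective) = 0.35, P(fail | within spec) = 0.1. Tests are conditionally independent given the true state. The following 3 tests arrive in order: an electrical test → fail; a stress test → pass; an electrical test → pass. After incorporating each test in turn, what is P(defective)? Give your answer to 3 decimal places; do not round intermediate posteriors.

0.391

Each posterior becomes the prior for the next update.
After an electrical test='fail': P(defective) = 0.6·0.2500 / (0.6·0.2500 + 0.1·0.7500) ≈ 0.6667
After a stress test='pass': P(defective) = 0.65·0.6667 / (0.65·0.6667 + 0.9·0.3333) ≈ 0.5909
After an electrical test='pass': P(defective) = 0.4·0.5909 / (0.4·0.5909 + 0.9·0.4091) ≈ 0.3910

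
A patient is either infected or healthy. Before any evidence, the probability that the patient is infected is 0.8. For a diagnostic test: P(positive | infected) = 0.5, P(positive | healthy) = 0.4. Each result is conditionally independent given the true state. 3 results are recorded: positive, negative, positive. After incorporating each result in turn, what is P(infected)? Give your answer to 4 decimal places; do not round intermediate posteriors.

0.8389

After 'positive': P(infected) = 0.5·0.8000 / (0.5·0.8000 + 0.4·0.2000) ≈ 0.8333
After 'negative': P(infected) = 0.5·0.8333 / (0.5·0.8333 + 0.6·0.1667) ≈ 0.8065
After 'positive': P(infected) = 0.5·0.8065 / (0.5·0.8065 + 0.4·0.1935) ≈ 0.8389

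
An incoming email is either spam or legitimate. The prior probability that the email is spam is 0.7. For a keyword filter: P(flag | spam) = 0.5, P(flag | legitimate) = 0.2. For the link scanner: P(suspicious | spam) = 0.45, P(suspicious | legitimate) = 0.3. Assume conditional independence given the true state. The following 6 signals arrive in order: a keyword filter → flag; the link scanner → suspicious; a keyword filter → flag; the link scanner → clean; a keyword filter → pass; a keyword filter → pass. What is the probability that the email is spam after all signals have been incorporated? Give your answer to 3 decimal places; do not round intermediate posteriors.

After a keyword filter='flag': P(spam) = 0.5·0.7000 / (0.5·0.7000 + 0.2·0.3000) ≈ 0.8537
After the link scanner='suspicious': P(spam) = 0.45·0.8537 / (0.45·0.8537 + 0.3·0.1463) ≈ 0.8974
After a keyword filter='flag': P(spam) = 0.5·0.8974 / (0.5·0.8974 + 0.2·0.1026) ≈ 0.9563
After the link scanner='clean': P(spam) = 0.55·0.9563 / (0.55·0.9563 + 0.7·0.0437) ≈ 0.9450
After a keyword filter='pass': P(spam) = 0.5·0.9450 / (0.5·0.9450 + 0.8·0.0550) ≈ 0.9148
After a keyword filter='pass': P(spam) = 0.5·0.9148 / (0.5·0.9148 + 0.8·0.0852) ≈ 0.8704

0.870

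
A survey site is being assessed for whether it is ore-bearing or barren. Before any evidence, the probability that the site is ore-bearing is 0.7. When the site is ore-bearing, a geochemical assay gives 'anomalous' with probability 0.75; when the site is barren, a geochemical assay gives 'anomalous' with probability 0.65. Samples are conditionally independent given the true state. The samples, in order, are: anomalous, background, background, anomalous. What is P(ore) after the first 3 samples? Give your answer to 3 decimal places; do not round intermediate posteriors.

Each posterior becomes the prior for the next update.
After 'anomalous': P(ore) = 0.75·0.7000 / (0.75·0.7000 + 0.65·0.3000) ≈ 0.7292
After 'background': P(ore) = 0.25·0.7292 / (0.25·0.7292 + 0.35·0.2708) ≈ 0.6579
After 'background': P(ore) = 0.25·0.6579 / (0.25·0.6579 + 0.35·0.3421) ≈ 0.5787

0.579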